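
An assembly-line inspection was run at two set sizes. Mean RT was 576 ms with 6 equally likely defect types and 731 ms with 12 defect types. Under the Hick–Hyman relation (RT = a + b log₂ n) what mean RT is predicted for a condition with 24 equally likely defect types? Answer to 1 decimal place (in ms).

886.0 ms

With log₂ n on the abscissa the relation is linear; from the two conditions:
  b = (731 − 576) / (log₂ 12 − log₂ 6) = 155 / (3.5850 − 2.5850) = 155.000 ms/bit
  a = 576 − 155.000 × 2.5850 = 175.331 ms
Then RT(24) = 175.331 + 155.000 × log₂ 24 = 175.331 + 155.000 × 4.5850 ≈ 886.000 ms.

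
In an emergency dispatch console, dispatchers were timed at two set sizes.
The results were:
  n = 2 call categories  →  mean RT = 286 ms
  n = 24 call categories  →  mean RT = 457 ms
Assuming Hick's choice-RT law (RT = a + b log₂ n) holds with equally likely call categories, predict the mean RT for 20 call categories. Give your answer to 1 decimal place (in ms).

Fit slope and intercept:
  b = (457 − 286) / (log₂ 24 − log₂ 2) = 171 / (4.5850 − 1) = 47.699 ms/bit
  a = 286 − 47.699 × 1 = 238.301 ms
Then RT(20) = 238.301 + 47.699 × log₂ 20 = 238.301 + 47.699 × 4.3219 ≈ 444.453 ms.

444.5 ms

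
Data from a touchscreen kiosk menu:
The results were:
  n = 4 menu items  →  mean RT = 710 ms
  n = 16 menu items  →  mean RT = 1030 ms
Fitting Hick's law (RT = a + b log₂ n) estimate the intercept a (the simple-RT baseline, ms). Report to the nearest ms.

b = (RT₂ − RT₁)/(log₂ n₂ − log₂ n₁) = (1030 − 710)/(4 − 2) = 160 ms/bit.
Intercept: a = 710 − 160·log₂(4) = 390.000 ms.

390 ms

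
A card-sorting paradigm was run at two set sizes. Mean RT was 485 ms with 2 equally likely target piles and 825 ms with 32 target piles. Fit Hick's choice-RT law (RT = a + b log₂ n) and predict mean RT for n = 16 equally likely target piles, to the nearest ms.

740 ms

With log₂ n on the abscissa the relation is linear; from the two conditions:
  b = (825 − 485) / (log₂ 32 − log₂ 2) = 340 / (5 − 1) = 85 ms/bit
  a = 485 − 85 × 1 = 400 ms
Then RT(16) = 400 + 85 × log₂ 16 = 400 + 85 × 4 ≈ 740.000 ms.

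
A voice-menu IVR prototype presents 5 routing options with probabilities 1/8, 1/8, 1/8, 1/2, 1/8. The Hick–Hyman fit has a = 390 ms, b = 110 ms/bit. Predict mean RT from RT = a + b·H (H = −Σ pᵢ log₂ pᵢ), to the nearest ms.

H = −Σ pᵢ log₂ pᵢ = 0.125·3 + 0.125·3 + 0.125·3 + 0.5·1 + 0.125·3 = 2.000 bits.
RT = 390 + 110 × 2.000 = 610.00 ms.

610 ms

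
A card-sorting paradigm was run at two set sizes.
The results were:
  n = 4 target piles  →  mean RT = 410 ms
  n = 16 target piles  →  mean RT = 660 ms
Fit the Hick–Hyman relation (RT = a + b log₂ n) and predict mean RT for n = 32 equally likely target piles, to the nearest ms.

785 ms

Fit slope and intercept:
  b = (660 − 410) / (log₂ 16 − log₂ 4) = 250 / (4 − 2) = 125 ms/bit
  a = 410 − 125 × 2 = 160 ms
Then RT(32) = 160 + 125 × log₂ 32 = 160 + 125 × 5 ≈ 785.000 ms.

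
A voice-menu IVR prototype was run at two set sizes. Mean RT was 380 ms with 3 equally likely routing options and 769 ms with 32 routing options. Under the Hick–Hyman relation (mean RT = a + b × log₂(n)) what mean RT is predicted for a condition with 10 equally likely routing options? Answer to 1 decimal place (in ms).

577.9 ms

Solve the two-equation system in a and b:
  b = (769 − 380) / (log₂ 32 − log₂ 3) = 389 / (5 − 1.5850) = 113.908 ms/bit
  a = 380 − 113.908 × 1.5850 = 199.460 ms
Then RT(10) = 199.460 + 113.908 × log₂ 10 = 199.460 + 113.908 × 3.3219 ≈ 577.854 ms.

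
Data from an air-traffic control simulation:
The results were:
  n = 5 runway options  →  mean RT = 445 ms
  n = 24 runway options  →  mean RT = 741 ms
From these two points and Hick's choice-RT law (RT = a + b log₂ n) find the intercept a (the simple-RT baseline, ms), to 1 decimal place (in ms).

141.3 ms

b = (RT₂ − RT₁)/(log₂ n₂ − log₂ n₁) = (741 − 445)/(4.5850 − 2.3219) = 130.798 ms/bit.
a = RT₁ − b·log₂ n₁ = 445 − 130.798 × 2.3219 = 141.297 ms.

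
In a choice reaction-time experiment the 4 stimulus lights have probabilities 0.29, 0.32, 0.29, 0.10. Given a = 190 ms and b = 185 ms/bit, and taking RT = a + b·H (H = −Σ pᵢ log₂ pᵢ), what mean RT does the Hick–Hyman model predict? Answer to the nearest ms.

540 ms

H = 0.29·log₂(1/0.29) + 0.32·log₂(1/0.32) + 0.29·log₂(1/0.29) + 0.10·log₂(1/0.10) = 1.8940 bits.
RT = 190 + 185 × 1.8940 = 540.40 ms.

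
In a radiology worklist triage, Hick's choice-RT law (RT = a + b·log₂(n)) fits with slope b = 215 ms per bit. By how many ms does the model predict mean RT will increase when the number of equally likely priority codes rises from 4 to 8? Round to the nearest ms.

215 ms

Only the slope matters, since a is common to both: ΔRT = b·log₂(n₂/n₁).
log₂(8) − log₂(4) = log₂(8/4) = log₂(2) = 1.
ΔRT = 215 × 1.0000 = 215.000 ms.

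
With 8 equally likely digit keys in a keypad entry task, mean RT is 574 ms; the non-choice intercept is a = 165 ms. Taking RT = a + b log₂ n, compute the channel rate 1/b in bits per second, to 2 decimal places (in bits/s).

7.33 bits/s

Choice component = 574 − 165 = 409 ms over log₂(8) = 3 bits.
b = 409 / 3 = 136.333 ms/bit, so 1/b = 7.335 bits/s.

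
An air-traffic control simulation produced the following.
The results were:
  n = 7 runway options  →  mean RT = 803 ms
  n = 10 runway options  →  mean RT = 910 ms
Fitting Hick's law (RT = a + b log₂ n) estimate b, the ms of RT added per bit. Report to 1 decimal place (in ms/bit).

The slope on a log₂ axis is (910 − 803) / (3.3219 − 2.8074) = 207.939 ms/bit.

207.9 ms/bit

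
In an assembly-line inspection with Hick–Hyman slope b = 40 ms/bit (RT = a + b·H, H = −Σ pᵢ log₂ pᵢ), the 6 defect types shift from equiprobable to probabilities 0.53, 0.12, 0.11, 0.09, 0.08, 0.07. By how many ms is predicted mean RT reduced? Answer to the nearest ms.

Equiprobable entropy H₀ = log₂ 6 = 2.5850 bits.
Skewed entropy H = −Σ pᵢ log₂ pᵢ = 2.0755 bits.
ΔRT = b·(H₀ − H) = 40 × 0.5094 = 20.38 ms.

20 ms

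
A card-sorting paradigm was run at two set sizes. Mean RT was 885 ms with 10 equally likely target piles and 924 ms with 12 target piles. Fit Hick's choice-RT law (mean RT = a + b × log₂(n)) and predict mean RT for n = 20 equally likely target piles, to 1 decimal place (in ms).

With log₂ n on the abscissa the relation is linear; from the two conditions:
  b = (924 − 885) / (log₂ 12 − log₂ 10) = 39 / (3.5850 − 3.3219) = 148.270 ms/bit
  a = 885 − 148.270 × 3.3219 = 392.459 ms
Then RT(20) = 392.459 + 148.270 × log₂ 20 = 392.459 + 148.270 × 4.3219 ≈ 1033.270 ms.

1033.3 ms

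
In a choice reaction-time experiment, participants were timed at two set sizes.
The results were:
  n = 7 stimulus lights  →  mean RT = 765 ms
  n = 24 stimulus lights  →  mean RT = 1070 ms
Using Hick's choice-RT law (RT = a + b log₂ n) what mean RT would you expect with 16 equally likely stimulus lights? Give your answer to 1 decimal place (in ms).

Solve the two-equation system in a and b:
  b = (1070 − 765) / (log₂ 24 − log₂ 7) = 305 / (4.5850 − 2.8074) = 171.579 ms/bit
  a = 765 − 171.579 × 2.8074 = 283.317 ms
Then RT(16) = 283.317 + 171.579 × log₂ 16 = 283.317 + 171.579 × 4 ≈ 969.633 ms.

969.6 ms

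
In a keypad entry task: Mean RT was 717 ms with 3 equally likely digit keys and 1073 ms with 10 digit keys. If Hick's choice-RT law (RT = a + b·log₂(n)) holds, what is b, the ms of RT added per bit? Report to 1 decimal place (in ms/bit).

The slope on a log₂ axis is (1073 − 717) / (3.3219 − 1.5850) = 204.955 ms/bit.

205.0 ms/bit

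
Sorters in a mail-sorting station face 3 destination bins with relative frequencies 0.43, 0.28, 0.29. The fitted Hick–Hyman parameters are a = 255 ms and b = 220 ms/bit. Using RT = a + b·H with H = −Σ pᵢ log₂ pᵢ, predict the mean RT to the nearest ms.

597 ms

H = 0.43·log₂(1/0.43) + 0.28·log₂(1/0.28) + 0.29·log₂(1/0.29) = 1.5557 bits.
RT = 255 + 220 × 1.5557 = 597.25 ms.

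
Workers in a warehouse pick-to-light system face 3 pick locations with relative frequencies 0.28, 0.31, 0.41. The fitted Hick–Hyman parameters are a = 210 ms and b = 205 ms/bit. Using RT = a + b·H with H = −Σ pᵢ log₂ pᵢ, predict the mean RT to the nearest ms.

Entropy contributions −pᵢ log₂ pᵢ: 0.5142, 0.5238, 0.5274; sum H = 1.5654 bits.
RT = a + bH = 210 + 205·1.5654 = 530.91 ms.

531 ms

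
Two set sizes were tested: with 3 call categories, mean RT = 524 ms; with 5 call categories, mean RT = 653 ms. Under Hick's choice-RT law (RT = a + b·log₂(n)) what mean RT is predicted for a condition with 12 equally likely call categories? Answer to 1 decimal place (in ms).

With log₂ n on the abscissa the relation is linear; from the two conditions:
  b = (653 − 524) / (log₂ 5 − log₂ 3) = 129 / (2.3219 − 1.5850) = 175.042 ms/bit
  a = 524 − 175.042 × 1.5850 = 246.565 ms
Then RT(12) = 246.565 + 175.042 × log₂ 12 = 246.565 + 175.042 × 3.5850 ≈ 874.084 ms.

874.1 ms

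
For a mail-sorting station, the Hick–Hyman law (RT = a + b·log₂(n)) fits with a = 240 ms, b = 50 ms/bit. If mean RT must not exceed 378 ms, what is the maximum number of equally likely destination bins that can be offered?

6

Information budget: (378 − 240)/50 = 2.7600 bits, so n ≤ 2^2.7600 = 6.774 → at most 6.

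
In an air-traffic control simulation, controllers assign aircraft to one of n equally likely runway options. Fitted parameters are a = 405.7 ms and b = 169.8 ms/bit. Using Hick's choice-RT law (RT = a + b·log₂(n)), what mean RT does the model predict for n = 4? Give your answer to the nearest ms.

log₂(4) = 2 bits, so RT = 405.7 + 169.8 × 2 ≈ 745.300 ms.

745 ms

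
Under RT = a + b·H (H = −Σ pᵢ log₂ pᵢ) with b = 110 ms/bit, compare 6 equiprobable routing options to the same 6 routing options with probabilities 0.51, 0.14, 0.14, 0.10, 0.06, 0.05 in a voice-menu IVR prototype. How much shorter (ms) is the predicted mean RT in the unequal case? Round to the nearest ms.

55 ms

Equiprobable entropy H₀ = log₂ 6 = 2.5850 bits.
Skewed entropy H = −Σ pᵢ log₂ pᵢ = 2.0815 bits.
ΔRT = b·(H₀ − H) = 110 × 0.5035 = 55.38 ms.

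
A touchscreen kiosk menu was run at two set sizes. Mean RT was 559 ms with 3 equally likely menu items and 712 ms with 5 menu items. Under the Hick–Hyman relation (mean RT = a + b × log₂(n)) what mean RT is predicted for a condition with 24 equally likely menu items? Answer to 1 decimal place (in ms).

1181.8 ms

RT is linear in log₂ n, so two points fix the line:
  b = (712 − 559) / (log₂ 5 − log₂ 3) = 153 / (2.3219 − 1.5850) = 207.608 ms/bit
  a = 559 − 207.608 × 1.5850 = 229.949 ms
Then RT(24) = 229.949 + 207.608 × log₂ 24 = 229.949 + 207.608 × 4.5850 ≈ 1181.824 ms.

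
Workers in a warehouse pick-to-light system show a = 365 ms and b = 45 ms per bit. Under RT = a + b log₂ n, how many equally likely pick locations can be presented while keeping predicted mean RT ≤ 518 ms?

10

45·log₂ n ≤ 518 − 365 = 153, giving log₂ n ≤ 3.4000 and n ≤ 10.556. The largest whole number is 10.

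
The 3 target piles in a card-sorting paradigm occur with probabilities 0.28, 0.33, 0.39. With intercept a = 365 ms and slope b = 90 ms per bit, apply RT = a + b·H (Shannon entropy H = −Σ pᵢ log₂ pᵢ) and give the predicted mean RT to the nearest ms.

506 ms

H = 0.28·log₂(1/0.28) + 0.33·log₂(1/0.33) + 0.39·log₂(1/0.39) = 1.5718 bits.
RT = 365 + 90 × 1.5718 = 506.47 ms.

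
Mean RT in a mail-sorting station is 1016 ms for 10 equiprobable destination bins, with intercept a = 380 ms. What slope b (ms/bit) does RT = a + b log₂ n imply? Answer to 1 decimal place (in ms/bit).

191.5 ms/bit

10 alternatives carry log₂ 10 = 3.3219 bits; the choice cost is 1016 − 380 = 636 ms, so b = 636/3.3219 = 191.455 ms/bit.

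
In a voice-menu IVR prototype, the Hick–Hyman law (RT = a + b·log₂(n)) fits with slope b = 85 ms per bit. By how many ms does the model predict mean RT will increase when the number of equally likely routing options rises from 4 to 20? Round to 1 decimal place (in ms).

197.4 ms

The intercept a cancels: ΔRT = b·(log₂ n₂ − log₂ n₁) = b·log₂(n₂/n₁).
log₂(20) − log₂(4) = 4.3219 − 2 = 2.3219.
ΔRT = 85 × 2.3219 = 197.364 ms.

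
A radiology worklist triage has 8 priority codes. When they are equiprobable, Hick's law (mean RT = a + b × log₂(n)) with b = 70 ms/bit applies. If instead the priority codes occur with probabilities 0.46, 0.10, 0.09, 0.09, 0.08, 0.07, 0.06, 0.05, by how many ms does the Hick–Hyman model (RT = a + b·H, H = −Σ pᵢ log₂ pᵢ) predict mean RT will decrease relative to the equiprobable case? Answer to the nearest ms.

36 ms

The RT saving is b·ΔH. Equiprobable H₀ = log₂(8) = 3.0000 bits; with the given probabilities H = 2.4925 bits.
b·(H₀ − H) = 70 × (3.0000 − 2.4925) = 35.52 ms.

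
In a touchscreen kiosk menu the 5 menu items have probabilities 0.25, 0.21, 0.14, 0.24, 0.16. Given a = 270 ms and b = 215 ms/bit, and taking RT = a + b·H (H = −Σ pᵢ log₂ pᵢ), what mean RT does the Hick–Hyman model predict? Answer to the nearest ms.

Entropy contributions −pᵢ log₂ pᵢ: 0.5000, 0.4728, 0.3971, 0.4941, 0.4230; sum H = 2.2871 bits.
RT = a + bH = 270 + 215·2.2871 = 761.72 ms.

762 ms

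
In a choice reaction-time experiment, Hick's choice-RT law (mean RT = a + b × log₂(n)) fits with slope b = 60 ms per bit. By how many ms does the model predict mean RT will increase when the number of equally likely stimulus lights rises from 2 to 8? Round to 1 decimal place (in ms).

120.0 ms

The intercept a cancels: ΔRT = b·(log₂ n₂ − log₂ n₁) = b·log₂(n₂/n₁).
log₂(8) − log₂(2) = log₂(8/2) = log₂(4) = 2.
ΔRT = 60 × 2.0000 = 120.000 ms.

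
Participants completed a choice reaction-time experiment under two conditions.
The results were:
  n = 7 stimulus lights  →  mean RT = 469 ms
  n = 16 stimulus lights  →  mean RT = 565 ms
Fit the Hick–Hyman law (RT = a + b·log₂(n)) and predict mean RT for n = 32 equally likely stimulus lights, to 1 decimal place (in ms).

RT is linear in log₂ n, so two points fix the line:
  b = (565 − 469) / (log₂ 16 − log₂ 7) = 96 / (4 − 2.8074) = 80.493 ms/bit
  a = 469 − 80.493 × 2.8074 = 243.027 ms
Then RT(32) = 243.027 + 80.493 × log₂ 32 = 243.027 + 80.493 × 5 ≈ 645.493 ms.

645.5 ms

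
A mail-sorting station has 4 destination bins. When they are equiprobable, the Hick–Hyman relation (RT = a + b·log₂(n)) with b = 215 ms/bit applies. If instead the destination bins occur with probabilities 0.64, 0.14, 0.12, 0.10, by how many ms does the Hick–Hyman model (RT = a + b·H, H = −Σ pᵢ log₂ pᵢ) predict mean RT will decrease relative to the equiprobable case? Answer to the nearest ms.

106 ms

Equiprobable entropy H₀ = log₂ 4 = 2.0000 bits.
Skewed entropy H = −Σ pᵢ log₂ pᵢ = 1.5084 bits.
ΔRT = b·(H₀ − H) = 215 × 0.4916 = 105.69 ms.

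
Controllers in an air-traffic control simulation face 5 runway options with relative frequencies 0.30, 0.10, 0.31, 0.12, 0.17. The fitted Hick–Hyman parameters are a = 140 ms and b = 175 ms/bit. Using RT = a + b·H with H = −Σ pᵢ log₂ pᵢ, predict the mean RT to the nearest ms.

521 ms

H = 0.30·log₂(1/0.30) + 0.10·log₂(1/0.10) + 0.31·log₂(1/0.31) + 0.12·log₂(1/0.12) + 0.17·log₂(1/0.17) = 2.1787 bits.
RT = 140 + 175 × 2.1787 = 521.28 ms.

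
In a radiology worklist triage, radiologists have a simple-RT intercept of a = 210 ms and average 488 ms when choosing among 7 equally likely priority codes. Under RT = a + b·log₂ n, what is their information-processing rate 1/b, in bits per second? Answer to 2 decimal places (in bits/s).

Choice component = 488 − 210 = 278 ms over log₂(7) = 2.8074 bits.
b = 278 / 2.8074 = 99.026 ms/bit, so 1/b = 10.098 bits/s.

10.10 bits/s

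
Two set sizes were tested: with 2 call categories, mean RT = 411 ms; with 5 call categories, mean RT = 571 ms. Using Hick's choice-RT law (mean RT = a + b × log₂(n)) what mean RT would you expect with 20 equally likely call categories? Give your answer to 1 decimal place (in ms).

813.1 ms

Solve the two-equation system in a and b:
  b = (571 − 411) / (log₂ 5 − log₂ 2) = 160 / (2.3219 − 1) = 121.035 ms/bit
  a = 411 − 121.035 × 1 = 289.965 ms
Then RT(20) = 289.965 + 121.035 × log₂ 20 = 289.965 + 121.035 × 4.3219 ≈ 813.071 ms.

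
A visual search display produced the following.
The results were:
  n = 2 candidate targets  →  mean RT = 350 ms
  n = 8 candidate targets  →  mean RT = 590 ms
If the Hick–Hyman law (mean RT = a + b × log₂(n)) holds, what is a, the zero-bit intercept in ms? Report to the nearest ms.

230 ms

Slope: b = (590 − 350) / (log₂ 8 − log₂ 2) = 240/2.0000 = 120 ms/bit.
Intercept: a = 350 − 120·log₂(2) = 230.000 ms.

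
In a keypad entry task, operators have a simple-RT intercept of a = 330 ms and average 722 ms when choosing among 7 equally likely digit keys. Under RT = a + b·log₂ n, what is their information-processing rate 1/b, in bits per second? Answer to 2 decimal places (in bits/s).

7.16 bits/s

Choice component = 722 − 330 = 392 ms over log₂(7) = 2.8074 bits.
b = 392 / 2.8074 = 139.633 ms/bit, so 1/b = 7.162 bits/s.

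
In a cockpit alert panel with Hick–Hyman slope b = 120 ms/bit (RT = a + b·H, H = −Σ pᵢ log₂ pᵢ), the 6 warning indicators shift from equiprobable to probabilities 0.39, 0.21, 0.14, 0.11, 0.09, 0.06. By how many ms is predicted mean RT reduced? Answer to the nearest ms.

33 ms

Equiprobable entropy H₀ = log₂ 6 = 2.5850 bits.
Skewed entropy H = −Σ pᵢ log₂ pᵢ = 2.3062 bits.
ΔRT = b·(H₀ − H) = 120 × 0.2788 = 33.45 ms.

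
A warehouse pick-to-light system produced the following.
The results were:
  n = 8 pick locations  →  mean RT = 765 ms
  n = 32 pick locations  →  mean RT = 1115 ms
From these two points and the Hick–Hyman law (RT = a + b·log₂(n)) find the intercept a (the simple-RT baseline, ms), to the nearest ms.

b = (RT₂ − RT₁)/(log₂ n₂ − log₂ n₁) = (1115 − 765)/(5 − 3) = 175 ms/bit.
Intercept: a = 765 − 175·log₂(8) = 240.000 ms.

240 ms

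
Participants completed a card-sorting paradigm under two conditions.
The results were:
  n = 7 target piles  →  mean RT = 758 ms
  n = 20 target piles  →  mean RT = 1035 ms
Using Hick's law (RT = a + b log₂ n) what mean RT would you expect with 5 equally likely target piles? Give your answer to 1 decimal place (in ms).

669.2 ms

RT is linear in log₂ n, so two points fix the line:
  b = (1035 − 758) / (log₂ 20 − log₂ 7) = 277 / (4.3219 − 2.8074) = 182.890 ms/bit
  a = 758 − 182.890 × 2.8074 = 244.563 ms
Then RT(5) = 244.563 + 182.890 × log₂ 5 = 244.563 + 182.890 × 2.3219 ≈ 669.220 ms.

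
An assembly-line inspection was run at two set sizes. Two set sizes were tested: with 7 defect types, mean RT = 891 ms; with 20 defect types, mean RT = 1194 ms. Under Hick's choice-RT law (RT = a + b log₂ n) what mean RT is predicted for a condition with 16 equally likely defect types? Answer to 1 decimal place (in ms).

RT is linear in log₂ n, so two points fix the line:
  b = (1194 − 891) / (log₂ 20 − log₂ 7) = 303 / (4.3219 − 2.8074) = 200.056 ms/bit
  a = 891 − 200.056 × 2.8074 = 329.371 ms
Then RT(16) = 329.371 + 200.056 × log₂ 16 = 329.371 + 200.056 × 4 ≈ 1129.596 ms.

1129.6 ms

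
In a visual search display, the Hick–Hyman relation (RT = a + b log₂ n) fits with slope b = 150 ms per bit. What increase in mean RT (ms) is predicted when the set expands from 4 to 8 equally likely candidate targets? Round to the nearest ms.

150 ms

ΔRT = (a + b log₂ n₂) − (a + b log₂ n₁) = b·(log₂ n₂ − log₂ n₁).
log₂(8) − log₂(4) = log₂(8/4) = log₂(2) = 1.
ΔRT = 150 × 1.0000 = 150.000 ms.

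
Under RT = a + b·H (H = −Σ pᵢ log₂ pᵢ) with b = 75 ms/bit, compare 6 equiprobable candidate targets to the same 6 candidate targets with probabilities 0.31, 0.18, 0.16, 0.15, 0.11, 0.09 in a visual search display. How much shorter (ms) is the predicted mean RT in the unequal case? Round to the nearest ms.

Equiprobable entropy H₀ = log₂ 6 = 2.5850 bits.
Skewed entropy H = −Σ pᵢ log₂ pᵢ = 2.4656 bits.
ΔRT = b·(H₀ − H) = 75 × 0.1194 = 8.95 ms.

9 ms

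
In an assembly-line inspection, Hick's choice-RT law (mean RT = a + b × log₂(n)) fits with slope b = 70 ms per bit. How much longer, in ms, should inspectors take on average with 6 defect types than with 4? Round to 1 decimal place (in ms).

Only the slope matters, since a is common to both: ΔRT = b·log₂(n₂/n₁).
log₂(6) − log₂(4) = 2.5850 − 2 = 0.5850.
ΔRT = 70 × 0.5850 = 40.947 ms.

40.9 ms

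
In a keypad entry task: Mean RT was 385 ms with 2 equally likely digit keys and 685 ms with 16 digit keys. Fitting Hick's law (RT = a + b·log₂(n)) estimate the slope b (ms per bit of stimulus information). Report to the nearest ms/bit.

b = (RT₂ − RT₁)/(log₂ n₂ − log₂ n₁) = (685 − 385)/(4 − 1) = 100 ms/bit.

100 ms/bit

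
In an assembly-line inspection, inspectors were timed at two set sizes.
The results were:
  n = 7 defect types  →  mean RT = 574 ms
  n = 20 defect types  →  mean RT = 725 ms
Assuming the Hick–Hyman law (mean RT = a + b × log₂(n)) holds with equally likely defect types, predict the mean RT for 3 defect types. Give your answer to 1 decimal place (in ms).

Solve the two-equation system in a and b:
  b = (725 − 574) / (log₂ 20 − log₂ 7) = 151 / (4.3219 − 2.8074) = 99.698 ms/bit
  a = 574 − 99.698 × 2.8074 = 294.112 ms
Then RT(3) = 294.112 + 99.698 × log₂ 3 = 294.112 + 99.698 × 1.5850 ≈ 452.130 ms.

452.1 ms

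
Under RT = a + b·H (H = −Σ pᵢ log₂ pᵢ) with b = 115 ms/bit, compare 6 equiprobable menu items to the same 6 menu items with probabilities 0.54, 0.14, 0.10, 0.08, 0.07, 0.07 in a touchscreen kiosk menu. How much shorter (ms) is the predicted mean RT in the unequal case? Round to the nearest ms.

Equiprobable entropy H₀ = log₂ 6 = 2.5850 bits.
Skewed entropy H = −Σ pᵢ log₂ pᵢ = 2.0380 bits.
ΔRT = b·(H₀ − H) = 115 × 0.5470 = 62.90 ms.

63 ms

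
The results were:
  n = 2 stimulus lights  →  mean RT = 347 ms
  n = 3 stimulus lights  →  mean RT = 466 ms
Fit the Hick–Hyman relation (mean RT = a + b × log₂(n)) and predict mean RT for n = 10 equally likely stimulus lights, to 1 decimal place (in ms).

Solve the two-equation system in a and b:
  b = (466 − 347) / (log₂ 3 − log₂ 2) = 119 / (1.5850 − 1) = 203.432 ms/bit
  a = 347 − 203.432 × 1 = 143.568 ms
Then RT(10) = 143.568 + 203.432 × log₂ 10 = 143.568 + 203.432 × 3.3219 ≈ 819.354 ms.

819.4 ms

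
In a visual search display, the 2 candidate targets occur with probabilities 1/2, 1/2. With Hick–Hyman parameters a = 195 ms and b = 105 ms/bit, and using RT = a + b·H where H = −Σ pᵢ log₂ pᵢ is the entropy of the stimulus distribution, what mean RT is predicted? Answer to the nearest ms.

H = −Σ pᵢ log₂ pᵢ = 0.5·1 + 0.5·1 = 1.000 bits.
RT = 195 + 105 × 1.000 = 300.00 ms.

300 ms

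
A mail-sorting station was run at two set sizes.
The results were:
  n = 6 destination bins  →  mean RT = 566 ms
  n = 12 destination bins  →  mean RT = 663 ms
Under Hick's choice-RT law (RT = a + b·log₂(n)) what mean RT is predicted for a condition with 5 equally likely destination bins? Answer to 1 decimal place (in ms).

540.5 ms

Fit slope and intercept:
  b = (663 − 566) / (log₂ 12 − log₂ 6) = 97 / (3.5850 − 2.5850) = 97.000 ms/bit
  a = 566 − 97.000 × 2.5850 = 315.259 ms
Then RT(5) = 315.259 + 97.000 × log₂ 5 = 315.259 + 97.000 × 2.3219 ≈ 540.486 ms.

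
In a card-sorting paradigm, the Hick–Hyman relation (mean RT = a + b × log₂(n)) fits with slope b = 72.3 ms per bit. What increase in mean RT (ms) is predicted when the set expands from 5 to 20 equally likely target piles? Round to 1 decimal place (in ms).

ΔRT = (a + b log₂ n₂) − (a + b log₂ n₁) = b·(log₂ n₂ − log₂ n₁).
log₂(20) − log₂(5) = log₂(20/5) = log₂(4) = 2.
ΔRT = 72.3 × 2.0000 = 144.600 ms.

144.6 ms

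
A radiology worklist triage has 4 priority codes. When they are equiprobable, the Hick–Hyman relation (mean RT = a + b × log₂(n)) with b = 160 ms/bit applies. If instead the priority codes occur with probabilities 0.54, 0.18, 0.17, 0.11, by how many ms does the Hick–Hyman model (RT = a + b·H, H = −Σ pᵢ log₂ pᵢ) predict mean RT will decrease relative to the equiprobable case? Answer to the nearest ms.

46 ms

Equiprobable entropy H₀ = log₂ 4 = 2.0000 bits.
Skewed entropy H = −Σ pᵢ log₂ pᵢ = 1.7102 bits.
ΔRT = b·(H₀ − H) = 160 × 0.2898 = 46.36 ms.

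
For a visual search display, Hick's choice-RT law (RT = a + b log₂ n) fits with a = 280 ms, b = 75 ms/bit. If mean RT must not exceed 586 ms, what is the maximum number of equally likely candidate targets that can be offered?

16

Set 280 + 75·log₂ n ≤ 586 → log₂ n ≤ (586 − 280)/75 = 4.0800.
So n ≤ 2^4.0800 = 16.912; the largest integer n is 16.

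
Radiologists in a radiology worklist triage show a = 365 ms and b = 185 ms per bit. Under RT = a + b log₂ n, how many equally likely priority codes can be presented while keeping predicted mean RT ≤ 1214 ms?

185·log₂ n ≤ 1214 − 365 = 849, giving log₂ n ≤ 4.5892 and n ≤ 24.070. The largest whole number is 24.

24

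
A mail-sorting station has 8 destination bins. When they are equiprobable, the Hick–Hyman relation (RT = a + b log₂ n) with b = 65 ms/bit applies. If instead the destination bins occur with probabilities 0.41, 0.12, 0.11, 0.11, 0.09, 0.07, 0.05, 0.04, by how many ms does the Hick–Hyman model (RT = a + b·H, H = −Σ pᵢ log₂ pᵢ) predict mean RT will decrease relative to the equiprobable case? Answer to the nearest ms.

27 ms

The RT saving is b·ΔH. Equiprobable H₀ = log₂(8) = 3.0000 bits; with the given probabilities H = 2.5781 bits.
b·(H₀ − H) = 65 × (3.0000 − 2.5781) = 27.42 ms.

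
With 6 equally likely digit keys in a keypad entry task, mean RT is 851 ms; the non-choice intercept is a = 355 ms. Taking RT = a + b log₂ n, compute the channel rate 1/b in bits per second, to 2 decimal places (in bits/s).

5.21 bits/s

b = (851 − 355)/log₂ 6 = 496/2.5850 = 191.879 ms per bit = 0.19188 s/bit; the reciprocal is 5.212 bits/s.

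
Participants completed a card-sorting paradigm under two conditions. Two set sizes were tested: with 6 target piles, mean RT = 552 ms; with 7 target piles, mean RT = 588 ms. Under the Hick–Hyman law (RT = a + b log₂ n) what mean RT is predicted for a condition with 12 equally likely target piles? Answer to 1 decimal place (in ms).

With log₂ n on the abscissa the relation is linear; from the two conditions:
  b = (588 − 552) / (log₂ 7 − log₂ 6) = 36 / (2.8074 − 2.5850) = 161.876 ms/bit
  a = 552 − 161.876 × 2.5850 = 133.557 ms
Then RT(12) = 133.557 + 161.876 × log₂ 12 = 133.557 + 161.876 × 3.5850 ≈ 713.876 ms.

713.9 ms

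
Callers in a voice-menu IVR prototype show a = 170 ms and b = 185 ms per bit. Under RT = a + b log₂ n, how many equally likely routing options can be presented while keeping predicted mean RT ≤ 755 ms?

8

185·log₂ n ≤ 755 − 170 = 585, giving log₂ n ≤ 3.1622 and n ≤ 8.952. The largest whole number is 8.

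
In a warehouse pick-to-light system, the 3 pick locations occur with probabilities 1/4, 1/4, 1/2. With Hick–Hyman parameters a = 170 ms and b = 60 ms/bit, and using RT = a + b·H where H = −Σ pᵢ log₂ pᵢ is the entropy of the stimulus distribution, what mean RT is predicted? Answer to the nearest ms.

H = −Σ pᵢ log₂ pᵢ = 0.25·2 + 0.25·2 + 0.5·1 = 1.500 bits.
RT = 170 + 60 × 1.500 = 260.00 ms.

260 ms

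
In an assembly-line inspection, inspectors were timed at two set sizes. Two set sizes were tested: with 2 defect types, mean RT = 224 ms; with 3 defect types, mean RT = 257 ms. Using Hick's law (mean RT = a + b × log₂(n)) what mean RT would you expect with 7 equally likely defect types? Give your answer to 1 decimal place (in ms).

326.0 ms

Fit slope and intercept:
  b = (257 − 224) / (log₂ 3 − log₂ 2) = 33 / (1.5850 − 1) = 56.414 ms/bit
  a = 224 − 56.414 × 1 = 167.586 ms
Then RT(7) = 167.586 + 56.414 × log₂ 7 = 167.586 + 56.414 × 2.8074 ≈ 325.960 ms.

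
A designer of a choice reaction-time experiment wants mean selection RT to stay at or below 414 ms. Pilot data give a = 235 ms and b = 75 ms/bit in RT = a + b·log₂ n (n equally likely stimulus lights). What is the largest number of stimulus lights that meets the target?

5

75·log₂ n ≤ 414 − 235 = 179, giving log₂ n ≤ 2.3867 and n ≤ 5.229. The largest whole number is 5.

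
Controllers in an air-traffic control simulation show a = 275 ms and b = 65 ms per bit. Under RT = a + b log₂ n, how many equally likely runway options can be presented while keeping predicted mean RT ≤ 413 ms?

4

65·log₂ n ≤ 413 − 275 = 138, giving log₂ n ≤ 2.1231 and n ≤ 4.356. The largest whole number is 4.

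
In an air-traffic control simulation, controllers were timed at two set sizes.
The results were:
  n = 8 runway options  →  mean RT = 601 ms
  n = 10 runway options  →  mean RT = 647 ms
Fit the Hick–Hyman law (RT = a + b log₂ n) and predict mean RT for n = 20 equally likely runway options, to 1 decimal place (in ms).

Solve the two-equation system in a and b:
  b = (647 − 601) / (log₂ 10 − log₂ 8) = 46 / (3.3219 − 3) = 142.889 ms/bit
  a = 601 − 142.889 × 3 = 172.333 ms
Then RT(20) = 172.333 + 142.889 × log₂ 20 = 172.333 + 142.889 × 4.3219 ≈ 789.889 ms.

789.9 ms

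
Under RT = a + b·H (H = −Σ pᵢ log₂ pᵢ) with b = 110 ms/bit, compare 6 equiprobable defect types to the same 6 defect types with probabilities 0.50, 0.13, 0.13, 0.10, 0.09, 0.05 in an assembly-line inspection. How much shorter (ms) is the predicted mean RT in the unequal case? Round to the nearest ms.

50 ms

Equiprobable entropy H₀ = log₂ 6 = 2.5850 bits.
Skewed entropy H = −Σ pᵢ log₂ pᵢ = 2.1262 bits.
ΔRT = b·(H₀ − H) = 110 × 0.4587 = 50.46 ms.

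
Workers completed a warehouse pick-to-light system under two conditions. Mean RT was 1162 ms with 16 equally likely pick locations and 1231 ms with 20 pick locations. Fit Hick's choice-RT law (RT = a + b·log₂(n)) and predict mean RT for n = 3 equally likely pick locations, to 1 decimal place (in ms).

Solve the two-equation system in a and b:
  b = (1231 − 1162) / (log₂ 20 − log₂ 16) = 69 / (4.3219 − 4) = 214.334 ms/bit
  a = 1162 − 214.334 × 4 = 304.666 ms
Then RT(3) = 304.666 + 214.334 × log₂ 3 = 304.666 + 214.334 × 1.5850 ≈ 644.376 ms.

644.4 ms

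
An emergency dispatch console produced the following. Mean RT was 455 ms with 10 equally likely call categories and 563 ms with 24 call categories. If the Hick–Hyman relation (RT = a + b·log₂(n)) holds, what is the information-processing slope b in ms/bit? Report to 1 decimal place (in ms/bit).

Slope: b = (563 − 455) / (log₂ 24 − log₂ 10) = 108/1.2630 = 85.508 ms/bit.

85.5 ms/bit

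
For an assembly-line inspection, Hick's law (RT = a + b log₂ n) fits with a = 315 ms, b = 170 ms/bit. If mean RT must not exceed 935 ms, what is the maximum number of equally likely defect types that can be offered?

12

Set 315 + 170·log₂ n ≤ 935 → log₂ n ≤ (935 − 315)/170 = 3.6471.
So n ≤ 2^3.6471 = 12.528; the largest integer n is 12.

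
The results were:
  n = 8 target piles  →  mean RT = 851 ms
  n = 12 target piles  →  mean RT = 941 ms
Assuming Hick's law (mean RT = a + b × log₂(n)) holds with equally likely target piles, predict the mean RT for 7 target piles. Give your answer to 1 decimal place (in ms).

With log₂ n on the abscissa the relation is linear; from the two conditions:
  b = (941 − 851) / (log₂ 12 − log₂ 8) = 90 / (3.5850 − 3) = 153.856 ms/bit
  a = 851 − 153.856 × 3 = 389.432 ms
Then RT(7) = 389.432 + 153.856 × log₂ 7 = 389.432 + 153.856 × 2.8074 ≈ 821.360 ms.

821.4 ms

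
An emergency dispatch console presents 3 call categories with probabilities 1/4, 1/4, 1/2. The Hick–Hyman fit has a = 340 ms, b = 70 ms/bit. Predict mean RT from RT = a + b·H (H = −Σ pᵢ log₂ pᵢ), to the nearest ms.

445 ms

Each term −pᵢ log₂ pᵢ: 0.25·2 + 0.25·2 + 0.5·1; summed, H = 1.500 bits.
Mean RT = a + bH = 340 + 70·1.500 = 445.00 ms.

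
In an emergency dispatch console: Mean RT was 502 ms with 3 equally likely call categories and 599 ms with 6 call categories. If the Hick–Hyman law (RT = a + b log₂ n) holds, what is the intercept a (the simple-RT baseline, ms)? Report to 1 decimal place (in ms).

b = (RT₂ − RT₁)/(log₂ n₂ − log₂ n₁) = (599 − 502)/(2.5850 − 1.5850) = 97.000 ms/bit.
a = RT₁ − b·log₂ n₁ = 502 − 97.000 × 1.5850 = 348.259 ms.

348.3 ms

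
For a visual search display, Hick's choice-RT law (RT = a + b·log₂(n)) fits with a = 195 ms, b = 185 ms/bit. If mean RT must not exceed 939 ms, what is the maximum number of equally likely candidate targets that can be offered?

16

Information budget: (939 − 195)/185 = 4.0216 bits, so n ≤ 2^4.0216 = 16.242 → at most 16.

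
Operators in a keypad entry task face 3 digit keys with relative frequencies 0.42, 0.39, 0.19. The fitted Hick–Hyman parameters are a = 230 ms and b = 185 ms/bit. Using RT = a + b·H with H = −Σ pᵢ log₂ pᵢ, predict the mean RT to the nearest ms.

Entropy contributions −pᵢ log₂ pᵢ: 0.5256, 0.5298, 0.4552; sum H = 1.5107 bits.
RT = a + bH = 230 + 185·1.5107 = 509.47 ms.

509 ms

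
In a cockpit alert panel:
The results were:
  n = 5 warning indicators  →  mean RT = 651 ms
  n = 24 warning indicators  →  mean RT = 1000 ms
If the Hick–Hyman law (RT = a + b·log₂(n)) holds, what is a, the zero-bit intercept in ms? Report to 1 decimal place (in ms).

The slope on a log₂ axis is (1000 − 651) / (4.5850 − 2.3219) = 154.218 ms/bit.
Intercept: a = 651 − 154.218·log₂(5) = 292.918 ms.

292.9 ms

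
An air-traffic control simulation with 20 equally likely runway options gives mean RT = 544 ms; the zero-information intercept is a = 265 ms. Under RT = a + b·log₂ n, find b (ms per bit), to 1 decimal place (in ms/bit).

64.6 ms/bit

20 alternatives carry log₂ 20 = 4.3219 bits; the choice cost is 544 − 265 = 279 ms, so b = 279/4.3219 = 64.555 ms/bit.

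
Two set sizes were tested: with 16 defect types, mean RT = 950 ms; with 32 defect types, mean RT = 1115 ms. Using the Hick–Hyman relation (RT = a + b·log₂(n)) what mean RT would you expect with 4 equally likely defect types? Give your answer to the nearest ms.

620 ms

RT is linear in log₂ n, so two points fix the line:
  b = (1115 − 950) / (log₂ 32 − log₂ 16) = 165 / (5 − 4) = 165 ms/bit
  a = 950 − 165 × 4 = 290 ms
Then RT(4) = 290 + 165 × log₂ 4 = 290 + 165 × 2 ≈ 620.000 ms.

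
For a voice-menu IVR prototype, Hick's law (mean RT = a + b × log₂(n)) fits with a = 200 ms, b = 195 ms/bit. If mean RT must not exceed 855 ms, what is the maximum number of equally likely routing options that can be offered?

10

195·log₂ n ≤ 855 − 200 = 655, giving log₂ n ≤ 3.3590 and n ≤ 10.260. The largest whole number is 10.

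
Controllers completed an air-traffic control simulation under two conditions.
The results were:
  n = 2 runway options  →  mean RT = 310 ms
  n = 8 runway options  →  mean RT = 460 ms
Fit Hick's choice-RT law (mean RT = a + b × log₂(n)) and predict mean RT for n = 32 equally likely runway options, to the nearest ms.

With log₂ n on the abscissa the relation is linear; from the two conditions:
  b = (460 − 310) / (log₂ 8 − log₂ 2) = 150 / (3 − 1) = 75 ms/bit
  a = 310 − 75 × 1 = 235 ms
Then RT(32) = 235 + 75 × log₂ 32 = 235 + 75 × 5 ≈ 610.000 ms.

610 ms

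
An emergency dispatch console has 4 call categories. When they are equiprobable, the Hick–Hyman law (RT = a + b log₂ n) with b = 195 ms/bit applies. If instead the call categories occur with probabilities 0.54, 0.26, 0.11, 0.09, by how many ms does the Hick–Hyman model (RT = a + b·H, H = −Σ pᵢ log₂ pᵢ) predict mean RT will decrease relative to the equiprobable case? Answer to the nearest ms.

The RT saving is b·ΔH. Equiprobable H₀ = log₂(4) = 2.0000 bits; with the given probabilities H = 1.6483 bits.
b·(H₀ − H) = 195 × (2.0000 − 1.6483) = 68.59 ms.

69 ms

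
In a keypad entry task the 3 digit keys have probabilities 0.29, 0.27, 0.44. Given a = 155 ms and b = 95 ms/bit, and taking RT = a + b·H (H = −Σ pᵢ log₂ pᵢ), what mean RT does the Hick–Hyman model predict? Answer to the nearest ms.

H = 0.29·log₂(1/0.29) + 0.27·log₂(1/0.27) + 0.44·log₂(1/0.44) = 1.5491 bits.
RT = 155 + 95 × 1.5491 = 302.16 ms.

302 ms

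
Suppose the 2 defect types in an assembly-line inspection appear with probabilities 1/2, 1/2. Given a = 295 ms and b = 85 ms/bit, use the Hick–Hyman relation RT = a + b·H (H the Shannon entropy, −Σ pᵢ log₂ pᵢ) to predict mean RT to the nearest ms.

380 ms

Each term −pᵢ log₂ pᵢ: 0.5·1 + 0.5·1; summed, H = 1.000 bits.
Mean RT = a + bH = 295 + 85·1.000 = 380.00 ms.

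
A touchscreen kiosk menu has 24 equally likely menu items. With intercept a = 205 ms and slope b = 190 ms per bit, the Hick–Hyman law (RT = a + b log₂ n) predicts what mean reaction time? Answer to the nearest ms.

1076 ms

log₂(24) = 4.5850 bits, so RT = 205 + 190 × 4.5850 ≈ 1076.143 ms.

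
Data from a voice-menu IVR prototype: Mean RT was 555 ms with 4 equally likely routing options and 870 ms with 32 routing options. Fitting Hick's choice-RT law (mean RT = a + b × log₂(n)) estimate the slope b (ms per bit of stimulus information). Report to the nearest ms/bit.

Slope: b = (870 − 555) / (log₂ 32 − log₂ 4) = 315/3.0000 = 105 ms/bit.

105 ms/bit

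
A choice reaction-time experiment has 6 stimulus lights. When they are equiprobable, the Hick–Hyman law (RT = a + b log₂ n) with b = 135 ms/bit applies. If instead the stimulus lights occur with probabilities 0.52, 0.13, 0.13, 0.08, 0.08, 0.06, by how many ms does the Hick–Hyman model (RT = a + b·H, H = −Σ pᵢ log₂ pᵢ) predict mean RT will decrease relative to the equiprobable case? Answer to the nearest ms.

The RT saving is b·ΔH. Equiprobable H₀ = log₂(6) = 2.5850 bits; with the given probabilities H = 2.0824 bits.
b·(H₀ − H) = 135 × (2.5850 − 2.0824) = 67.84 ms.

68 ms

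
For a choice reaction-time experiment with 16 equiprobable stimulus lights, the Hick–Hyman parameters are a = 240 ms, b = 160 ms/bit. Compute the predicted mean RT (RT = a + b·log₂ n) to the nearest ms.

880 ms

log₂(16) = 4 bits, so RT = 240 + 160 × 4 ≈ 880.000 ms.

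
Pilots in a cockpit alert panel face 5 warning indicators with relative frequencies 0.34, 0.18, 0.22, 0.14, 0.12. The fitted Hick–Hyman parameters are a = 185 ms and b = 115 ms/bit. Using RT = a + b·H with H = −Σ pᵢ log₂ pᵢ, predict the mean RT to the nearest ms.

Entropy contributions −pᵢ log₂ pᵢ: 0.5292, 0.4453, 0.4806, 0.3971, 0.3671; sum H = 2.2192 bits.
RT = a + bH = 185 + 115·2.2192 = 440.21 ms.

440 ms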